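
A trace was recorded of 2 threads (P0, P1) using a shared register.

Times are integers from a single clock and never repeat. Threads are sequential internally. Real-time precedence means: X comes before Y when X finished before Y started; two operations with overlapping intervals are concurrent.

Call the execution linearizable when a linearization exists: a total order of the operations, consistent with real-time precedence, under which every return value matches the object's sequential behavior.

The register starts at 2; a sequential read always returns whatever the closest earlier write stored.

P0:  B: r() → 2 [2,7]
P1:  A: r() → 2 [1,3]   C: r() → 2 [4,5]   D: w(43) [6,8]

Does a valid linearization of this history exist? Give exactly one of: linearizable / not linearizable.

linearizable

a witness: A, B, C, D
step 1: A r() → 2 — value 2
step 2: B r() → 2 — value 2
step 3: C r() → 2 — value 2
step 4: D w(43) — value 43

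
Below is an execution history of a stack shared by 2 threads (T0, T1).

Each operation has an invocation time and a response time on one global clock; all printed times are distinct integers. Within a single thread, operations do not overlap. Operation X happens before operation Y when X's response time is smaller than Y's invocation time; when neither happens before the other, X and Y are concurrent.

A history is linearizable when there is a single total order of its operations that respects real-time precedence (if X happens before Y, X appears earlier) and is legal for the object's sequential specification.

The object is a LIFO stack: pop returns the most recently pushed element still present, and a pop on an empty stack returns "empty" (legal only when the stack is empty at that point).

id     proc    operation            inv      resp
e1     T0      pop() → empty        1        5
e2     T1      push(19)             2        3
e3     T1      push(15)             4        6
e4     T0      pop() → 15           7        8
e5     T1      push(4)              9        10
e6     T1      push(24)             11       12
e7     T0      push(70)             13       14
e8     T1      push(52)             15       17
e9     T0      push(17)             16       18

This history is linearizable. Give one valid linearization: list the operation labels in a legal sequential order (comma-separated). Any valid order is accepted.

e1, e2, e3, e4, e5, e6, e7, e8, e9

step 1: e1 pop() → empty — stack <>
step 2: e2 push(19) — stack <19>
step 3: e3 push(15) — stack <19,15>
step 4: e4 pop() → 15 — stack <19>
step 5: e5 push(4) — stack <19,4>
step 6: e6 push(24) — stack <19,4,24>
step 7: e7 push(70) — stack <19,4,24,70>
step 8: e8 push(52) — stack <19,4,24,70,52>
step 9: e9 push(17) — stack <19,4,24,70,52,17>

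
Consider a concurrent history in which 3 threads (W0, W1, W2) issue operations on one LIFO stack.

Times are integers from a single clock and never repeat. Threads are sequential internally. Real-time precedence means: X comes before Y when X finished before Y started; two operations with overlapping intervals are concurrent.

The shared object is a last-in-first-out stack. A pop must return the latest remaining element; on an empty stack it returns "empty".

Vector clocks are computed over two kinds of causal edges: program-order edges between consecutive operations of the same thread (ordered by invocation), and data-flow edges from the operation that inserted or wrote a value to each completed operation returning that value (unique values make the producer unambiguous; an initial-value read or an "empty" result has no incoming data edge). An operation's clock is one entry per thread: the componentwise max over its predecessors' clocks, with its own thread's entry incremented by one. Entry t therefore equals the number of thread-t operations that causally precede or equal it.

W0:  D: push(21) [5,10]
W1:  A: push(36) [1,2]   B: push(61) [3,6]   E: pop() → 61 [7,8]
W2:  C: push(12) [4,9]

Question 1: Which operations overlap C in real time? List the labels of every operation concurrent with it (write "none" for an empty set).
B, D, E

C runs from 4 to 9; window-overlapping ops are concurrent
A [1,2]: before
B [3,6]: concurrent
D [5,10]: concurrent
E [7,8]: concurrent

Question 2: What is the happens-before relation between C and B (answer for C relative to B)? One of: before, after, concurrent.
concurrent

C spans [4,9], B spans [3,6]
the intervals overlap in both directions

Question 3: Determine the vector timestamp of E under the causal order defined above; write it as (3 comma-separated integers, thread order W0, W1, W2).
(0, 3, 0)

C (invocation 4): nothing precedes it; W2's component alone gives (0, 0, 1)
A (invocation 1): nothing precedes it; W1's component alone gives (0, 1, 0)
D (invocation 5): nothing precedes it; W0's component alone gives (1, 0, 0)
from VC(A)=(0, 1, 0), B (invoked 3) maxes components and bumps W1 → (0, 2, 0)
from VC(B)=(0, 2, 0), E (invoked 7) maxes components and bumps W1 → (0, 3, 0)
target: VC(E) = (0, 3, 0)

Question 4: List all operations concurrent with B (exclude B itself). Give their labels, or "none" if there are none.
C, D

B spans [3,6]; an op avoiding the whole window 3..6 is ordered, any other is concurrent
A [1,2]: before
C [4,9]: concurrent
D [5,10]: concurrent
E [7,8]: after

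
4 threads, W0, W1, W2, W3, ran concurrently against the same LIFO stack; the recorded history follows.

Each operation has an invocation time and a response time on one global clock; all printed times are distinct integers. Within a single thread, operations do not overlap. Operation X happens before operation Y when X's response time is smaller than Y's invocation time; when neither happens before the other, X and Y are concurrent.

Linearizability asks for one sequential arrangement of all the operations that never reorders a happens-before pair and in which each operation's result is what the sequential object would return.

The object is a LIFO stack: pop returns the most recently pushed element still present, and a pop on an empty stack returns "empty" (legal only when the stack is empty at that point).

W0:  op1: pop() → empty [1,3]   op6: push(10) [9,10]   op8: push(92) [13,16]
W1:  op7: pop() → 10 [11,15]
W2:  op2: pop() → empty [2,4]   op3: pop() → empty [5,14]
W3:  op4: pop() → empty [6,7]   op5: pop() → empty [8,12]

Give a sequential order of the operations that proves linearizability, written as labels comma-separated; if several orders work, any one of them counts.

op1, op2, op3, op4, op5, op6, op7, op8

step 1: op1 pop() → empty — stack <>
step 2: op2 pop() → empty — stack <>
step 3: op3 pop() → empty — stack <>
step 4: op4 pop() → empty — stack <>
step 5: op5 pop() → empty — stack <>
step 6: op6 push(10) — stack <10>
step 7: op7 pop() → 10 — stack <>
step 8: op8 push(92) — stack <92>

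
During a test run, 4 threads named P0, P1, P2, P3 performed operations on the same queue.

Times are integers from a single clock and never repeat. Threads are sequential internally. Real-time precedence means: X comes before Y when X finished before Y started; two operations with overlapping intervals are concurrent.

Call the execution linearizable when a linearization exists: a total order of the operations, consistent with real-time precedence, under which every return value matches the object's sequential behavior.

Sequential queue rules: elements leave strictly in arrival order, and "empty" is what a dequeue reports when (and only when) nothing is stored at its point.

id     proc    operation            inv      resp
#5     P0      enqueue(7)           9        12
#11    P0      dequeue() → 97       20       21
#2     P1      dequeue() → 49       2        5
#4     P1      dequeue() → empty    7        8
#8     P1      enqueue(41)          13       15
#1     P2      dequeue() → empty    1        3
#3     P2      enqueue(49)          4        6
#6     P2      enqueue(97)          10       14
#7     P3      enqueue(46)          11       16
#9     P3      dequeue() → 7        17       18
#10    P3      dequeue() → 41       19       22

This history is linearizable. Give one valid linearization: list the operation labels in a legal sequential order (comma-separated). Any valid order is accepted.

#1, #3, #2, #4, #5, #6, #8, #7, #9, #11, #10

step 1: #1 dequeue() → empty — queue <>
step 2: #3 enqueue(49) — queue <49>
step 3: #2 dequeue() → 49 — queue <>
step 4: #4 dequeue() → empty — queue <>
step 5: #5 enqueue(7) — queue <7>
step 6: #6 enqueue(97) — queue <7,97>
step 7: #8 enqueue(41) — queue <7,97,41>
step 8: #7 enqueue(46) — queue <7,97,41,46>
step 9: #9 dequeue() → 7 — queue <97,41,46>
step 10: #11 dequeue() → 97 — queue <41,46>
step 11: #10 dequeue() → 41 — queue <46>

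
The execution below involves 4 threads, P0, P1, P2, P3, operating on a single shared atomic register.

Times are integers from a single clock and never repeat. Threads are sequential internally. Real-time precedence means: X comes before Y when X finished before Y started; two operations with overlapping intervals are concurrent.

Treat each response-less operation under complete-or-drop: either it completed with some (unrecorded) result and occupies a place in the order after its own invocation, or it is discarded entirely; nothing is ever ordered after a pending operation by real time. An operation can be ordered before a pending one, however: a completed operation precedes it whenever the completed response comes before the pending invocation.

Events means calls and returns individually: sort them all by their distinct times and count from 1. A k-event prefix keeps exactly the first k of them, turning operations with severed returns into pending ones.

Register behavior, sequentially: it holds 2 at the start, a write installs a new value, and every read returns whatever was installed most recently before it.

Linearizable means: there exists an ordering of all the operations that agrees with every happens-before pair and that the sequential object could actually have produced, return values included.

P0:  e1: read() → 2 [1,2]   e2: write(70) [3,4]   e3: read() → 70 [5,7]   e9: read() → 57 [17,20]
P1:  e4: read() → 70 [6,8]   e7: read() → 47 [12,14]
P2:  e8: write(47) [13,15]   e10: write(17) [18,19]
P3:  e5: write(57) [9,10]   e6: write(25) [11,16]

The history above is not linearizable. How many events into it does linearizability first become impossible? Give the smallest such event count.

20

a valid linearization of events 1..19 exists, for instance e1, e2, e3, e4, e5, e6, e8, e7, e9, e10:
after step 1 (e1 read() → 2): value 2
after step 2 (e2 write(70)): value 70
after step 3 (e3 read() → 70): value 70
after step 4 (e4 read() → 70): value 70
after step 5 (e5 write(57)): value 57
after step 6 (e6 write(25)): value 25
after step 7 (e8 write(47)): value 47
after step 8 (e7 read() → 47): value 47
after step 9 (e9 read() (pending, included)): value 47
after step 10 (e10 write(17)): value 17
adding event 20 (e9 responds at 20) leaves no legal real-time order
one such order, e1, e2, e3, e4, e5, e6, e7, e8, e9, e10, breaks at step 7 where e7 read() → 47 is illegal
one such order, e1, e2, e3, e4, e5, e6, e7, e8, e10, e9, breaks at step 7 where e7 read() → 47 is illegal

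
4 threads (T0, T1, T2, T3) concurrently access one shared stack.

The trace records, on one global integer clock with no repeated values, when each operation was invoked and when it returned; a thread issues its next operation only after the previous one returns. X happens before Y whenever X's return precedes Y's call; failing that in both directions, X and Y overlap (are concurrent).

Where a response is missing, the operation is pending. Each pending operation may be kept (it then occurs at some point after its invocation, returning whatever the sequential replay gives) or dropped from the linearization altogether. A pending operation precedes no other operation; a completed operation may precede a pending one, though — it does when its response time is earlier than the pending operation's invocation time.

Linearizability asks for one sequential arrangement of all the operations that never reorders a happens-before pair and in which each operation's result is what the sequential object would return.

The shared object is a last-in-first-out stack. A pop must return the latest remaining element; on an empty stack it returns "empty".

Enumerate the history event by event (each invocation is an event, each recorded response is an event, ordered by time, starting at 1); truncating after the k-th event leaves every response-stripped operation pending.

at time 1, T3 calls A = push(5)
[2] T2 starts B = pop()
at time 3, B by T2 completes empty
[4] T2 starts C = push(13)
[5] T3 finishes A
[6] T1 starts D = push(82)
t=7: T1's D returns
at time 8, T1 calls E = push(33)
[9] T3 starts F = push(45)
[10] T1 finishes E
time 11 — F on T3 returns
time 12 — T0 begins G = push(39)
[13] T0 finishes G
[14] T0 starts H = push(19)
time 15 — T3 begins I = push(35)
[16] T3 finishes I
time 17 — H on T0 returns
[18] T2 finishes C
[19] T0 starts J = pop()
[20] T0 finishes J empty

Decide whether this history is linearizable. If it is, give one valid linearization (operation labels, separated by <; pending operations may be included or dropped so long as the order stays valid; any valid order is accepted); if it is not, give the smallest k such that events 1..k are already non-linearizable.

prefix check: 1..19 passes, 1..20 fails once J's time-20 response joins
checked exhaustively: 60 real-time-consistent orders of 10 completed operations, zero legal stack replays
e.g. A, B, C, D, E, F, G, H, I, J: illegal at step 2, since B pop() → empty cannot apply there
e.g. A, B, C, D, E, F, G, I, H, J: illegal at step 2, since B pop() → empty cannot apply there

not linearizable — minimal violating prefix: 20 events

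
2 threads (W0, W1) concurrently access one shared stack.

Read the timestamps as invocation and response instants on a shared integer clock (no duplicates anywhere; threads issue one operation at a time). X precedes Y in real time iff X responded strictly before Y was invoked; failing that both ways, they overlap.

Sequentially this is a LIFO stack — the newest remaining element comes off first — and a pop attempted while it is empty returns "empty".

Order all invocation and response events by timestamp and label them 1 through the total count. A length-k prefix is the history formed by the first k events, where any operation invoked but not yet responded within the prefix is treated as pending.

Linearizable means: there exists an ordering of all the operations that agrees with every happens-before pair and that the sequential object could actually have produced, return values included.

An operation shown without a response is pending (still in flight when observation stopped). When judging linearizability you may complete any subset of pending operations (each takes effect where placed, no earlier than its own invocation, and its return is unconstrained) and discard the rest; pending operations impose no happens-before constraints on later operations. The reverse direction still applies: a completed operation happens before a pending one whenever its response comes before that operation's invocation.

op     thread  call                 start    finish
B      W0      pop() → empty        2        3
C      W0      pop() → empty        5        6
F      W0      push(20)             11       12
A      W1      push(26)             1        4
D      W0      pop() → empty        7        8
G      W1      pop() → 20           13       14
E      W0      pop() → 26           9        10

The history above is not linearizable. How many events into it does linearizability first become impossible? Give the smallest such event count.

6

events 1..5 are linearizable, e.g. via B, A:
after step 1 (B pop() → empty): stack <>
after step 2 (A push(26)): stack <26>
include event 6 — C responding at 6 — and every candidate order breaks
sample order A, B, C stalls at step 2 — B pop() → empty has no legal effect
sample order B, A, C stalls at step 3 — C pop() → empty has no legal effect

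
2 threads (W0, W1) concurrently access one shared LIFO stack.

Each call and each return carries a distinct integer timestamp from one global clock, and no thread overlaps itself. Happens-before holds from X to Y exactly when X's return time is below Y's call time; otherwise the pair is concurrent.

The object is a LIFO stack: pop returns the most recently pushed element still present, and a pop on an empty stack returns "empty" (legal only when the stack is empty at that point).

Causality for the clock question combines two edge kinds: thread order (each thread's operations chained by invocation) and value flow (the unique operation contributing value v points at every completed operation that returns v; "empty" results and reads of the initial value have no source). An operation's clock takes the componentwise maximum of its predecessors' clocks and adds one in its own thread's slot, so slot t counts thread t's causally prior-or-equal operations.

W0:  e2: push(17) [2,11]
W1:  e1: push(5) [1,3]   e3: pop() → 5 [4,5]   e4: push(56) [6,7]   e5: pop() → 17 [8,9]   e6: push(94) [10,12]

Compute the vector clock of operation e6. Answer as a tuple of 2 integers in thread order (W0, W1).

e1 (invocation 1): nothing precedes it; W1's component alone gives (0, 1)
e2 (invocation 2): nothing precedes it; W0's component alone gives (1, 0)
merge at e3 (invoked 4): VC(e1)=(0, 1), own-thread bump on W1 → (0, 2)
merge at e4 (invoked 6): VC(e3)=(0, 2), own-thread bump on W1 → (0, 3)
merge at e5 (invoked 8): VC(e2)=(1, 0), VC(e4)=(0, 3), own-thread bump on W1 → (1, 4)
merge at e6 (invoked 10): VC(e5)=(1, 4), own-thread bump on W1 → (1, 5)
target: VC(e6) = (1, 5)

(1, 5)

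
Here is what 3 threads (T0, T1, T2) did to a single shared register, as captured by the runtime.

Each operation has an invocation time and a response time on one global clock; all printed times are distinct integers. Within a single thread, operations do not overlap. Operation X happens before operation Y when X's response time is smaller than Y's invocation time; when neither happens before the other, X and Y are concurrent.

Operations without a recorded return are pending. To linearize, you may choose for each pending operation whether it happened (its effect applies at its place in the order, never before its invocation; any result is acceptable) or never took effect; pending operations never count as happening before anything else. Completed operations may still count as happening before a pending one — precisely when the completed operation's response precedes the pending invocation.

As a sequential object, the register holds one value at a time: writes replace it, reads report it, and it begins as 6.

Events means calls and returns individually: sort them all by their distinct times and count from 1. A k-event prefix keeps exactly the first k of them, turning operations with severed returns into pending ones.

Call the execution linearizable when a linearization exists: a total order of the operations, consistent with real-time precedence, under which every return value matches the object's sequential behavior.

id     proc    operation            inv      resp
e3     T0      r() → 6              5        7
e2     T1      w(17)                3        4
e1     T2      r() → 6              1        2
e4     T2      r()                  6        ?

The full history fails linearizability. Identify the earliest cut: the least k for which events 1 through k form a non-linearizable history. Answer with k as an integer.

7

one valid order for events 1..6 is e1, e2:
1. e1 r() → 6, leaving value 6
2. e2 w(17), leaving value 17
at event 7 (e3's time-7 response) nothing linearizes any more
every completion of the 1 pending operation (e4) was checked; none linearizes
e.g. e1, e2, e3 (pending dropped): illegal at step 3, since e3 r() → 6 cannot apply there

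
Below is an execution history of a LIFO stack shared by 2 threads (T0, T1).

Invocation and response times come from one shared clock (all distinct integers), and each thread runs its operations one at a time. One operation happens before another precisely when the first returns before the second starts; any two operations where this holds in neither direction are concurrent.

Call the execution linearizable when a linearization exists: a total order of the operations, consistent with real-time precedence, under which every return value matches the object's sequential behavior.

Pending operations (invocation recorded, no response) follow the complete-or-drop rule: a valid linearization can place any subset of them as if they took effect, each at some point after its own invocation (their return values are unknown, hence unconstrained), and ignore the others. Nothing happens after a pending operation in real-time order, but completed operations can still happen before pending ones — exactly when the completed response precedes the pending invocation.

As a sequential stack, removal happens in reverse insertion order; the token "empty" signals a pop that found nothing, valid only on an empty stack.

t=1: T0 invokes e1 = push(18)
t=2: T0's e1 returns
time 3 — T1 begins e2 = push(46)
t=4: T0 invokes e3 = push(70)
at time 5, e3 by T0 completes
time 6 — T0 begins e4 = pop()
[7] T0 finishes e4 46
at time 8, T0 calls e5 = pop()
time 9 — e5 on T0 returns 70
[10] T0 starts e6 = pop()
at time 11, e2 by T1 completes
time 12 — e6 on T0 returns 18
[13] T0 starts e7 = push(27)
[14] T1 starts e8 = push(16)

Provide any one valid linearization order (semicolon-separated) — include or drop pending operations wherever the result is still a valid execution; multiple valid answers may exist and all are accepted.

e1; e3; e2; e4; e5; e6

1. e1 push(18), leaving stack <18>
2. e3 push(70), leaving stack <18,70>
3. e2 push(46), leaving stack <18,70,46>
4. e4 pop() → 46, leaving stack <18,70>
5. e5 pop() → 70, leaving stack <18>
6. e6 pop() → 18, leaving stack <>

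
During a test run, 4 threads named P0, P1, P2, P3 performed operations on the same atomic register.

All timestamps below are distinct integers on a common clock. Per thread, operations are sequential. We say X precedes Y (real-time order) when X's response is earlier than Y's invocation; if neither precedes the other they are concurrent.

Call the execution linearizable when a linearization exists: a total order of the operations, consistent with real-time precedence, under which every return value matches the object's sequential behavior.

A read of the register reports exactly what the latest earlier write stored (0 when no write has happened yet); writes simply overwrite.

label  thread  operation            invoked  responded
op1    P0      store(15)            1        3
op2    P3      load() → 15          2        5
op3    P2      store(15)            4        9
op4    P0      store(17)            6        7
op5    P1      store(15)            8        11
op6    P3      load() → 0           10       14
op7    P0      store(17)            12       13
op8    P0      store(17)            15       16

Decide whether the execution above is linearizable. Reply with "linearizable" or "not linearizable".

not linearizable

already the first 14 events (up to op6's response at time 14) admit no linearization; the first 13 still do
checked exhaustively: 19 real-time-consistent orders of 7 completed operations, zero legal atomic register replays
sample order op1, op2, op3, op4, op5, op6, op7 stalls at step 6 — op6 load() → 0 has no legal effect
sample order op1, op2, op3, op4, op5, op7, op6 stalls at step 7 — op6 load() → 0 has no legal effect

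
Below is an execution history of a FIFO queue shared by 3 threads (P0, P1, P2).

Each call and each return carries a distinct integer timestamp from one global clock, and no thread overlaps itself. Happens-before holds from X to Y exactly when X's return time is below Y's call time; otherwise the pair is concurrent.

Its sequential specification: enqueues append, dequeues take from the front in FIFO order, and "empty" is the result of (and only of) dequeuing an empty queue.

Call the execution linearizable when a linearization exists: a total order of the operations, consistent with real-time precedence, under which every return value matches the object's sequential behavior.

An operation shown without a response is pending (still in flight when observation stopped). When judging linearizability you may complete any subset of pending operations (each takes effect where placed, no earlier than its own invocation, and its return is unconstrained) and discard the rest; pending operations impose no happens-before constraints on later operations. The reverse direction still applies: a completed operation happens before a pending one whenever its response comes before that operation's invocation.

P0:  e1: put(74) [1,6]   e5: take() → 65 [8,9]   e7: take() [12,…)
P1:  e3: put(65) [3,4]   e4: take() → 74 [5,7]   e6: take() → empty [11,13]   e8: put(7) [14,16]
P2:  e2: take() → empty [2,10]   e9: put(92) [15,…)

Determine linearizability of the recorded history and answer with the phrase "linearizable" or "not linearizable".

linearizable

a witness: e1, e3, e4, e5, e2, e6, e7, e8
step 1: e1 put(74) — queue <74>
step 2: e3 put(65) — queue <74,65>
step 3: e4 take() → 74 — queue <65>
step 4: e5 take() → 65 — queue <>
step 5: e2 take() → empty — queue <>
step 6: e6 take() → empty — queue <>
step 7: e7 take() (pending, included) — queue <>
step 8: e8 put(7) — queue <7>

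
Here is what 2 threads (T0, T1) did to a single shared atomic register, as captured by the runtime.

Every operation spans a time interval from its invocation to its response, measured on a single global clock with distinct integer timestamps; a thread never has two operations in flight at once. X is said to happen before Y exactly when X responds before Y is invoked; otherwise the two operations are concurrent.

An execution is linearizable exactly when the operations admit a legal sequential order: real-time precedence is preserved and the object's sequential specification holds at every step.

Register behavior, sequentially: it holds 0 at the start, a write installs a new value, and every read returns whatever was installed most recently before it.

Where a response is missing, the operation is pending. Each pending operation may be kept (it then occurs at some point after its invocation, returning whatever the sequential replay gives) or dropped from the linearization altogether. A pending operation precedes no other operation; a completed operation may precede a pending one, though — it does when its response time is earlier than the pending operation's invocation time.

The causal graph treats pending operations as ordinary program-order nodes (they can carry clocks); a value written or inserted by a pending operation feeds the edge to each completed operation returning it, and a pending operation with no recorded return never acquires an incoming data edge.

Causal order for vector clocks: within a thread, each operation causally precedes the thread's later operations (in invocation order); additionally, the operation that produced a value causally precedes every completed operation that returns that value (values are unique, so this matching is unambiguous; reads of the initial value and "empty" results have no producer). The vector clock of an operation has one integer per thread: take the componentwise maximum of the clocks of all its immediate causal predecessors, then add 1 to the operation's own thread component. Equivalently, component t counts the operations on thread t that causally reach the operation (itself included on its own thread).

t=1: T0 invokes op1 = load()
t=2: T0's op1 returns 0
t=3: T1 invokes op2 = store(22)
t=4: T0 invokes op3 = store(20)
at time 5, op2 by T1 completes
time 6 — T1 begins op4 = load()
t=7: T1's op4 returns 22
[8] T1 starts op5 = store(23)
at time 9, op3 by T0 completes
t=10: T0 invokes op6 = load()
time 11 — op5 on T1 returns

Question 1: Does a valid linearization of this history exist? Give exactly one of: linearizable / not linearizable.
witness order: op1, op2, op4, op3, op5
step 1: op1 load() → 0 — value 0
step 2: op2 store(22) — value 22
step 3: op4 load() → 22 — value 22
step 4: op3 store(20) — value 20
step 5: op5 store(23) — value 23

linearizable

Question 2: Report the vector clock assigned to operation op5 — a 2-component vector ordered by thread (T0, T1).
invoked at 3, op2 has no predecessors; its own T1 bump gives (0, 1)
invoked at 1, op1 has no predecessors; its own T0 bump gives (1, 0)
op4, invoked 6, takes VC(op2)=(0, 1) under max, adds 1 for T1 → (0, 2)
op3, invoked 4, takes VC(op1)=(1, 0) under max, adds 1 for T0 → (2, 0)
op5, invoked 8, takes VC(op4)=(0, 2) under max, adds 1 for T1 → (0, 3)
op6, invoked 10, takes VC(op3)=(2, 0) under max, adds 1 for T0 → (3, 0)
target: VC(op5) = (0, 3)

(0, 3)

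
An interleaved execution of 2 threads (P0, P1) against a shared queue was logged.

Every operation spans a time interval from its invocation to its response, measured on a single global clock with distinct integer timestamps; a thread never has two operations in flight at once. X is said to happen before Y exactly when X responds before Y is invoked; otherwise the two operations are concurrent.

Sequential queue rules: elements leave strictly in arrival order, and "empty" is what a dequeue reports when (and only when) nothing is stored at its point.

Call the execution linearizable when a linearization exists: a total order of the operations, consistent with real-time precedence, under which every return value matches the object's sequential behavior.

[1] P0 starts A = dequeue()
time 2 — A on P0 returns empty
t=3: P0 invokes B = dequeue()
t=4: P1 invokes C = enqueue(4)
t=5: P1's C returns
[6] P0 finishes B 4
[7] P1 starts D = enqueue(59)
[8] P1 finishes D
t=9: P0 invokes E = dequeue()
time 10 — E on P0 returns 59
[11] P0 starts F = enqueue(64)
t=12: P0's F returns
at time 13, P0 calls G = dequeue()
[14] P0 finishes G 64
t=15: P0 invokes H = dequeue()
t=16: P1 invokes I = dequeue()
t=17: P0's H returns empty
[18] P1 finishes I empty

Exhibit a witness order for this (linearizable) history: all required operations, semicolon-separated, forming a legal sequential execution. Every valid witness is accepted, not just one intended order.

after step 1 (A dequeue() → empty): queue <>
after step 2 (C enqueue(4)): queue <4>
after step 3 (B dequeue() → 4): queue <>
after step 4 (D enqueue(59)): queue <59>
after step 5 (E dequeue() → 59): queue <>
after step 6 (F enqueue(64)): queue <64>
after step 7 (G dequeue() → 64): queue <>
after step 8 (H dequeue() → empty): queue <>
after step 9 (I dequeue() → empty): queue <>

A; C; B; D; E; F; G; H; I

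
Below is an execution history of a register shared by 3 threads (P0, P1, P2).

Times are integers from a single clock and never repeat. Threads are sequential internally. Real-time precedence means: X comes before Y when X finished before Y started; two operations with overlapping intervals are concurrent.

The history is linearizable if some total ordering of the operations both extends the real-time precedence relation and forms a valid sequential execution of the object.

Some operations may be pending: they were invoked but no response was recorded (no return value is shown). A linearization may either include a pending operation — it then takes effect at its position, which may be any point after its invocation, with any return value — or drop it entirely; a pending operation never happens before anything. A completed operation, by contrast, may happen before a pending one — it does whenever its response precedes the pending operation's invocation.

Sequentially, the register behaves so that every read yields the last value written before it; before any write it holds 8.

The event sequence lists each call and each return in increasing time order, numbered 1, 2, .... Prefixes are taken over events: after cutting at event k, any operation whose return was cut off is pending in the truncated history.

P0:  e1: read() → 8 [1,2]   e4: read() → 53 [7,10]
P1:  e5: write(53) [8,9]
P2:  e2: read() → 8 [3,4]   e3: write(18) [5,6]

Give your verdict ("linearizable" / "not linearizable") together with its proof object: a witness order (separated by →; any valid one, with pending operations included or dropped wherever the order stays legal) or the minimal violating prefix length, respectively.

linearizable — witness: e1 → e2 → e3 → e5 → e4

after step 1 (e1 read() → 8): value 8
after step 2 (e2 read() → 8): value 8
after step 3 (e3 write(18)): value 18
after step 4 (e5 write(53)): value 53
after step 5 (e4 read() → 53): value 53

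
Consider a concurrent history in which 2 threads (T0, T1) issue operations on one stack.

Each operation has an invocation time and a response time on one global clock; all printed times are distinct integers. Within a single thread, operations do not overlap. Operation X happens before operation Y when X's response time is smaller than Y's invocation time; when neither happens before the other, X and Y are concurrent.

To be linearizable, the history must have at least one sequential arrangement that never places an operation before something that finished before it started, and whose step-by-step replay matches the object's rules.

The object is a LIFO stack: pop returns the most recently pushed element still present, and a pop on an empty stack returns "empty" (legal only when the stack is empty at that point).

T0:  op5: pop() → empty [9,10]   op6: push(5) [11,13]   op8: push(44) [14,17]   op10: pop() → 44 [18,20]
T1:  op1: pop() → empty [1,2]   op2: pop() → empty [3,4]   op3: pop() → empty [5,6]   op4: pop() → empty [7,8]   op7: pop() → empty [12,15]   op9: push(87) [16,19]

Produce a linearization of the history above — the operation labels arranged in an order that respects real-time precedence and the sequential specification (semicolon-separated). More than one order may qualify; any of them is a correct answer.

op1; op2; op3; op4; op5; op7; op6; op8; op10; op9

step 1: op1 pop() → empty — stack <>
step 2: op2 pop() → empty — stack <>
step 3: op3 pop() → empty — stack <>
step 4: op4 pop() → empty — stack <>
step 5: op5 pop() → empty — stack <>
step 6: op7 pop() → empty — stack <>
step 7: op6 push(5) — stack <5>
step 8: op8 push(44) — stack <5,44>
step 9: op10 pop() → 44 — stack <5>
step 10: op9 push(87) — stack <5,87>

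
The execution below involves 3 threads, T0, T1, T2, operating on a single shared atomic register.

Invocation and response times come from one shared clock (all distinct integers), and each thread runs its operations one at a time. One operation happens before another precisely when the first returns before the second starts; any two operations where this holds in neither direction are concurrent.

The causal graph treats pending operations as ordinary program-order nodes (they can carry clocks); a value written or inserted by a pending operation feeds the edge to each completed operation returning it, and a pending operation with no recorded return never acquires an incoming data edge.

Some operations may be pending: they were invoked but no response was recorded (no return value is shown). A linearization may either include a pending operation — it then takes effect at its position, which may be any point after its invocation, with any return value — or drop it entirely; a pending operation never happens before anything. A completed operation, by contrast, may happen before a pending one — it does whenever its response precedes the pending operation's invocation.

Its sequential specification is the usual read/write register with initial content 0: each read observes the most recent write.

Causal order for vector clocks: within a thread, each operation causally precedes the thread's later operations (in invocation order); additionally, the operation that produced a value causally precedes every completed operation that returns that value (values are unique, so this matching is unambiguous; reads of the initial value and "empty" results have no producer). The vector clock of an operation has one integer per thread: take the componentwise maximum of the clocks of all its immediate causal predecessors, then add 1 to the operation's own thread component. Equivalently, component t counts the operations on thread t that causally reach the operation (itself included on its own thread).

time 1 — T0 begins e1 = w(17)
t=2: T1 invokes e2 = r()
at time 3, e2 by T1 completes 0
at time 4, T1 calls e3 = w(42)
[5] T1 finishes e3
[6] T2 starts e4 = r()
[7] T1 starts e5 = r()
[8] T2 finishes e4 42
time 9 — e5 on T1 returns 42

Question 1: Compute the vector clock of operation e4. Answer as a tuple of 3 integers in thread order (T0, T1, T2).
(0, 2, 1)

e2 (invocation 2): nothing precedes it; T1's component alone gives (0, 1, 0)
e1 (invocation 1): nothing precedes it; T0's component alone gives (1, 0, 0)
from VC(e2)=(0, 1, 0), e3 (invoked 4) maxes components and bumps T1 → (0, 2, 0)
from VC(e3)=(0, 2, 0), e4 (invoked 6) maxes components and bumps T2 → (0, 2, 1)
from VC(e3)=(0, 2, 0), e5 (invoked 7) maxes components and bumps T1 → (0, 3, 0)
target: VC(e4) = (0, 2, 1)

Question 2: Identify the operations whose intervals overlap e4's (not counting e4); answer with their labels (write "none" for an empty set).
e1, e5

overlap test against e4 [6,8]: concurrent iff the interval meets 6..8
e1 [1,…): concurrent
e2 [2,3]: before
e3 [4,5]: before
e5 [7,9]: concurrent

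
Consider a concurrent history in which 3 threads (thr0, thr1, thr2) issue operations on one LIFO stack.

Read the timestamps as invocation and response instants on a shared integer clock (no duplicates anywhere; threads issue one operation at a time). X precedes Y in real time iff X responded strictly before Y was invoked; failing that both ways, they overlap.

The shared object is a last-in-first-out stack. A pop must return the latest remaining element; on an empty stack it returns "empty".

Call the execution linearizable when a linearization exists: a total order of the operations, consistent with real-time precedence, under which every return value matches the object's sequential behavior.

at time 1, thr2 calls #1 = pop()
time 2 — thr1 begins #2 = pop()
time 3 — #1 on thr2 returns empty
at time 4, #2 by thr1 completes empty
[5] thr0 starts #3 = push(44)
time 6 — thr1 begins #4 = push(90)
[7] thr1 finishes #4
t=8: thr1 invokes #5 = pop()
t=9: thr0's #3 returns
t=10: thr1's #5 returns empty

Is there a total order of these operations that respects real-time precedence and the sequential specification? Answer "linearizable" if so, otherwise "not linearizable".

the violation lands at event 10, #5's response at time 10: events 1..9 linearize, events 1..10 do not
real-time-consistent orders of the 5 completed operations: 6 — all fail the LIFO stack replay
one such order, #1, #2, #3, #4, #5, breaks at step 5 where #5 pop() → empty is illegal
one such order, #1, #2, #4, #3, #5, breaks at step 5 where #5 pop() → empty is illegal

not linearizable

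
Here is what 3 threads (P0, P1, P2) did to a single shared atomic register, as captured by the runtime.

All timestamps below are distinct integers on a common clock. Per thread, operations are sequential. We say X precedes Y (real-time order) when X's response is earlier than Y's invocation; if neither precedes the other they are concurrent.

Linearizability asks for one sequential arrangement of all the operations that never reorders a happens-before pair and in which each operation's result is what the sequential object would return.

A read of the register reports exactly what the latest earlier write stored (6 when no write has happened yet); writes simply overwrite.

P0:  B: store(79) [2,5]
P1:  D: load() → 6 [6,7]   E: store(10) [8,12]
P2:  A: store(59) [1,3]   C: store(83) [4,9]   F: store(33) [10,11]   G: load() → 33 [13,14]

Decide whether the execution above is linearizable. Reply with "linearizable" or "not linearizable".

through event 6 a valid linearization exists; event 7 (D responding at time 7) ends that
the 3 completed operations admit 2 real-time orders; each fails the atomic register replay
no completion choice of the 1 pending operation (C) rescues it — every subset was tried
take A, B, D (pending dropped): step 3 already fails, because D load() → 6 cannot occur there
take B, A, D (pending dropped): step 3 already fails, because D load() → 6 cannot occur there

not linearizable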